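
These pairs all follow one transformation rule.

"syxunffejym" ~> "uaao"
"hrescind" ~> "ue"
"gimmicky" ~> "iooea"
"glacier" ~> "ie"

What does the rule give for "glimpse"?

Each output is the input with this applied: shift every letter 2 places forward in the alphabet (wrapping around), then keep only the vowels.
Starting from "glimpse": after the first operation, "inkorug"; after the second, "iou".

iou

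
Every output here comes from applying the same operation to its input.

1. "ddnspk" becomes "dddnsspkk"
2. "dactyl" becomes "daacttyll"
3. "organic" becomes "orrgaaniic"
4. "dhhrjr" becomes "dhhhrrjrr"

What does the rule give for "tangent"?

What's happening: repeat every character 3 times, then keep every other character starting from the second (positions 2nd, 4th, 6th, ...).
For "tangent", step one produces "tttaaannngggeeennnttt"; step two turns that into "taanggennt".

taanggennt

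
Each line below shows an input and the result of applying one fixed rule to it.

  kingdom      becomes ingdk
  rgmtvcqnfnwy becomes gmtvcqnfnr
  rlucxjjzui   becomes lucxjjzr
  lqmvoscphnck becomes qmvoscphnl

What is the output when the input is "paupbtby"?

The transformation: delete the last 2 characters, then move the first character to the end.
Working it through for "paupbtby": intermediate "paupbt", final "aupbtp".

aupbtp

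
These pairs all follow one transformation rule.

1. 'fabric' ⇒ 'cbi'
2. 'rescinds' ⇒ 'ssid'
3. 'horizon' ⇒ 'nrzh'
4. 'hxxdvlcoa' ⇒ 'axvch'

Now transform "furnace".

Rule — swap the first and last characters, then keep every other character starting from the first (positions 1st, 3rd, 5th, ...).
"furnace" → "eurnacf" → "eraf".

eraf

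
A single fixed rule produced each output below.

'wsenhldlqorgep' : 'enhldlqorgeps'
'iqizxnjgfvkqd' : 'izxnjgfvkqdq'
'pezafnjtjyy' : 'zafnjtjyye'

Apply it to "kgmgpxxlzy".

What's happening: delete the first character, then move the first character to the end.
"kgmgpxxlzy" → "gmgpxxlzy" → "mgpxxlzyg".

mgpxxlzyg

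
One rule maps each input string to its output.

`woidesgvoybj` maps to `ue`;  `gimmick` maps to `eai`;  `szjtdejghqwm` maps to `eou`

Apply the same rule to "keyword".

Looking at the pairs, the operation is to shift every letter 2 places backward in the alphabet (wrapping around), then keep only the vowels.
Working it through for "keyword": intermediate "icwumpb", final "iu".

iu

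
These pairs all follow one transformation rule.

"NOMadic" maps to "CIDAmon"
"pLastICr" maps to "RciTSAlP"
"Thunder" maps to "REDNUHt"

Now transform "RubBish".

Rule — reverse the string, then flip the case of every letter.
On "RubBish": the first step gives "hsiBbuR", and the second then gives "HSIbBUr".

HSIbBUr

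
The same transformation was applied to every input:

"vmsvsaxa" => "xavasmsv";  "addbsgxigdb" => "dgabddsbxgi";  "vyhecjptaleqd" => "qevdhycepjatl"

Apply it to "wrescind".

What's happening: move the last 3 characters to the front (rotate right by 3), then swap each adjacent pair of characters (1↔2, 3↔4, ...).
"wrescind" → "niwdercs".

niwdercs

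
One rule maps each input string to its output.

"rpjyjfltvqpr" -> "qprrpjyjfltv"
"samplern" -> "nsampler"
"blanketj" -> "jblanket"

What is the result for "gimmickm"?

The pattern: swap the front and back halves of the string, then move the first 3 characters to the end (rotate left by 3).
For "gimmickm", step one produces "ickmgimm"; step two turns that into "mgimmick".

mgimmick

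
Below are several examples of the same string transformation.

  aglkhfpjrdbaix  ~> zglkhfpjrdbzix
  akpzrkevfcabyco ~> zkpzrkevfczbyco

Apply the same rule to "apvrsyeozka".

The transformation: replace every "a" with "z".
So "apvrsyeozka" becomes "zpvrsyeozkz".

zpvrsyeozkz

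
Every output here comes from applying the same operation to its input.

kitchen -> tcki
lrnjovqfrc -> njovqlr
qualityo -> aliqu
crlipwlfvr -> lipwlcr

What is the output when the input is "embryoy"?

brem

The rule is to delete the last 3 characters, then move the first 2 characters to the end (rotate left by 2).
"embryoy" → "embr" → "brem".
(Check on "crlipwlfvr": → "crlipwl" → "lipwlcr" ✓)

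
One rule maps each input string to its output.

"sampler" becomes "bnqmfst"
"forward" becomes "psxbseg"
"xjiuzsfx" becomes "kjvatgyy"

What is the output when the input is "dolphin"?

pmqijoe

Rule — shift every letter 1 place forward in the alphabet (wrapping around), then move the first character to the end.
Applying both steps to "dolphin": "epmqijo", then "pmqijoe".
(Check on "forward": → "gpsxbse" → "psxbseg" ✓)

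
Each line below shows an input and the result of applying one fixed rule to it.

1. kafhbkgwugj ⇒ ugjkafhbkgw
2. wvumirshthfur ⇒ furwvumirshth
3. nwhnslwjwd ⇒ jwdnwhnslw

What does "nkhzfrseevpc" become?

vpcnkhzfrsee

Looking at the pairs, the operation is to move the last 3 characters to the front (rotate right by 3).
For "nkhzfrseevpc" the result is "vpcnkhzfrsee".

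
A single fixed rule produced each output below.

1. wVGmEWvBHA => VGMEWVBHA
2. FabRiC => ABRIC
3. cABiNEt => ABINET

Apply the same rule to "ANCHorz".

Rule — delete the first character, then convert every letter to uppercase.
Starting from "ANCHorz": after the first operation, "NCHorz"; after the second, "NCHORZ".
(Check on "cABiNEt": → "ABiNEt" → "ABINET" ✓)

NCHORZ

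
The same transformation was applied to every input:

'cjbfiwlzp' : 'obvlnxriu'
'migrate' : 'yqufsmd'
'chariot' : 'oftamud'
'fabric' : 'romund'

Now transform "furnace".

The pattern: shift every letter 12 places forward in the alphabet (wrapping around), then take characters alternately from the front and the back (1st, last, 2nd, 2nd-last, ...).
For "furnace", step one produces "rgdzmoq"; step two turns that into "rqgodmz".

rqgodmz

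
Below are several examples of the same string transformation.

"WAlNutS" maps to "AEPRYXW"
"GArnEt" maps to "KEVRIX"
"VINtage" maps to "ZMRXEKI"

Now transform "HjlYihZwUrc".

LNPCMLDAYVG

The pattern: shift every letter 4 places forward in the alphabet (wrapping around), then convert every letter to uppercase.
On "HjlYihZwUrc": the first step gives "LnpCmlDaYvg", and the second then gives "LNPCMLDAYVG".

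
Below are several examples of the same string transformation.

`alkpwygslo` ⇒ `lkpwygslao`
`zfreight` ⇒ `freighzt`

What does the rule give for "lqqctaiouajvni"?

qqctaiouajvnli

Looking at the pairs, the operation is to swap the first and last characters, then move the first character to the end.
Starting from "lqqctaiouajvni": after the first operation, "iqqctaiouajvnl"; after the second, "qqctaiouajvnli".
(Check on "zfreight": → "tfreighz" → "freighzt" ✓)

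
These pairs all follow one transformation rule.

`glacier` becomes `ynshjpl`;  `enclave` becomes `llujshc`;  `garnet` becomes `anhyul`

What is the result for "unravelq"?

Looking at the pairs, the operation is to shift every letter 7 places forward in the alphabet (wrapping around), then move the last character to the front.
"unravelq" → "buyhclsx" → "xbuyhcls".

xbuyhcls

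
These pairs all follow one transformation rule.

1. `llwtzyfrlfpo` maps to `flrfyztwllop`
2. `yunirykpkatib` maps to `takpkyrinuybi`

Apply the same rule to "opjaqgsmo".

sgqajpoom

In each case the input is transformed by: reverse the string, then move the first 2 characters to the end (rotate left by 2).
Working it through for "opjaqgsmo": intermediate "omsgqajpo", final "sgqajpoom".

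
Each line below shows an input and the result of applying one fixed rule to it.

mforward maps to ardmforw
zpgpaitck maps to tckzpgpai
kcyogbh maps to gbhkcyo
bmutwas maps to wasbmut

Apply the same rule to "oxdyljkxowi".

What's happening: move the last 3 characters to the front (rotate right by 3).
So "oxdyljkxowi" becomes "owioxdyljkx".

owioxdyljkx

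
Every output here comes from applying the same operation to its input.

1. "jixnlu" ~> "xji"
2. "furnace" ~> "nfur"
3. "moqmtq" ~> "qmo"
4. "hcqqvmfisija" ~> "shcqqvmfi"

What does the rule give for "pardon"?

rpa

The transformation: delete the last 3 characters, then move the last character to the front.
Starting from "pardon": after the first operation, "par"; after the second, "rpa".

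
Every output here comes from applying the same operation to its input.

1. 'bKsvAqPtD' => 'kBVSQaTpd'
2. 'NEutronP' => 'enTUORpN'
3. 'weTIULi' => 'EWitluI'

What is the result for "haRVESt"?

In each case the input is transformed by: flip the case of every letter, then swap each adjacent pair of characters (1↔2, 3↔4, ...).
Applying both steps to "haRVESt": "HArvesT", then "AHvrseT".
(Check on "bKsvAqPtD": → "BkSVaQpTd" → "kBVSQaTpd" ✓)

AHvrseT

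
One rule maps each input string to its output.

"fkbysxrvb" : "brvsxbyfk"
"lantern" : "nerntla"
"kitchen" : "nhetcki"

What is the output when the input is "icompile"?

lepiomic

In each case the input is transformed by: swap each adjacent pair of characters (1↔2, 3↔4, ...), then reverse the string.
On "icompile": the first step gives "cimoipel", and the second then gives "lepiomic".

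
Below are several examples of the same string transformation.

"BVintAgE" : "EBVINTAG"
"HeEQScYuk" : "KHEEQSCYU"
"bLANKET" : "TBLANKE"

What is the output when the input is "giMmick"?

KGIMMIC

The pattern: move the last character to the front, then convert every letter to uppercase.
On "giMmick": the first step gives "kgiMmic", and the second then gives "KGIMMIC".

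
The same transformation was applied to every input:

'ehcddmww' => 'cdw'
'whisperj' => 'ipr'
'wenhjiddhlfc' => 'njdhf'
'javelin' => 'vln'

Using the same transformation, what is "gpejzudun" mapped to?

Each output is the input with this applied: keep every other character starting from the first (positions 1st, 3rd, 5th, ...), then delete the first character.
Applying both steps to "gpejzudun": "gezdn", then "ezdn".

ezdn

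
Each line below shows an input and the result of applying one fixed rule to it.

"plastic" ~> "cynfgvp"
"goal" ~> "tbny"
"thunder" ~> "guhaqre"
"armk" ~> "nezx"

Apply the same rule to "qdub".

dqho

In each case the input is transformed by: shift every letter 13 places forward in the alphabet (wrapping around) — i.e. ROT13.
"qdub" → "dqho".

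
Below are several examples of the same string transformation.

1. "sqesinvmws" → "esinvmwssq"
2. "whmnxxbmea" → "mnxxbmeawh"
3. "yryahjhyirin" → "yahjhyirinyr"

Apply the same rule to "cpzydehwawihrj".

In each case the input is transformed by: move the first 2 characters to the end (rotate left by 2).
"cpzydehwawihrj" → "zydehwawihrjcp".

zydehwawihrjcp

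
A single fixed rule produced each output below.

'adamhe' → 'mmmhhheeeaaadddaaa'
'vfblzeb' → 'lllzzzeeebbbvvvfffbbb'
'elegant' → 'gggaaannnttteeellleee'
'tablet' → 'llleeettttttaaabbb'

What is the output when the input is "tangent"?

The pattern: move the first 3 characters to the end (rotate left by 3), then repeat every character 3 times.
For "tangent", step one produces "genttan"; step two turns that into "gggeeennnttttttaaannn".

gggeeennnttttttaaannn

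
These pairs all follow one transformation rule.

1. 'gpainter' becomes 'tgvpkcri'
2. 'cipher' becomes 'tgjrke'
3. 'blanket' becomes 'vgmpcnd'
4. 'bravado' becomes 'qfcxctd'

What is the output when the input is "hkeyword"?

The rule is to reverse the string, then shift every letter 2 places forward in the alphabet (wrapping around).
Working it through for "hkeyword": intermediate "drowyekh", final "ftqyagmj".

ftqyagmj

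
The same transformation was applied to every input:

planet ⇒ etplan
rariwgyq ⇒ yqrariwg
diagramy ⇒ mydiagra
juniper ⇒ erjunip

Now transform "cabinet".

What's happening: move the last 2 characters to the front (rotate right by 2).
So "cabinet" becomes "etcabin".

etcabin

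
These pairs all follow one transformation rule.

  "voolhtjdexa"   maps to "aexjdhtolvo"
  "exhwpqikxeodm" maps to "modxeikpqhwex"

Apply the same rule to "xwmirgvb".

vbrgmixw

Rule — swap each adjacent pair of characters (1↔2, 3↔4, ...), then reverse the string.
Starting from "xwmirgvb": after the first operation, "wximgrbv"; after the second, "vbrgmixw".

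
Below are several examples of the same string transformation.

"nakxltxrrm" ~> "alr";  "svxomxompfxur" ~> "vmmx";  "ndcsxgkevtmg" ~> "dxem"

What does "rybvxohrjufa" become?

yxrf

In each case the input is transformed by: keep one character in every 3, starting at position 2 (positions 2nd, 5th, 8th, ...).
So "rybvxohrjufa" becomes "yxrf".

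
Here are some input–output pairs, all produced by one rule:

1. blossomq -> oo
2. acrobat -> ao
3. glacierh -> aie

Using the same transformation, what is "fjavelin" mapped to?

The transformation: delete the last 2 characters, then keep only the vowels.
Starting from "fjavelin": after the first operation, "fjavel"; after the second, "ae".

ae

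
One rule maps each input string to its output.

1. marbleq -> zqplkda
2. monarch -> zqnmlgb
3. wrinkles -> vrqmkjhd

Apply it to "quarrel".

The rule is to shift every letter 1 place backward in the alphabet (wrapping around), then sort the characters into reverse alphabetical order.
"quarrel" → "ptzqqdk" → "ztqqpkd".

ztqqpkd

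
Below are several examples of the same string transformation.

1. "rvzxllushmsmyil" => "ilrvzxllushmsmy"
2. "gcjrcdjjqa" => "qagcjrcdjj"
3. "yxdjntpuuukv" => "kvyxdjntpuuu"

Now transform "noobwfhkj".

Rule — move the last 2 characters to the front (rotate right by 2).
So "noobwfhkj" becomes "kjnoobwfh".

kjnoobwfh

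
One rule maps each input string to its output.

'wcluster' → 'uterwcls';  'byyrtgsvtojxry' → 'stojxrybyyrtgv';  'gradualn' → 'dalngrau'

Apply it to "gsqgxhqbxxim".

hbxximgsqgxq

What's happening: swap the front and back halves of the string, then swap the first and last characters.
Applying both steps to "gsqgxhqbxxim": "qbxximgsqgxh", then "hbxximgsqgxq".
(Check on "byyrtgsvtojxry": → "vtojxrybyyrtgs" → "stojxrybyyrtgv" ✓)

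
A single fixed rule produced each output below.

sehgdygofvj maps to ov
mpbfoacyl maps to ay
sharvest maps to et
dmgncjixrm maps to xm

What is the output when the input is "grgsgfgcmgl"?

The pattern: keep every other character starting from the second (positions 2nd, 4th, 6th, ...), then keep only the last 2 characters.
Starting from "grgsgfgcmgl": after the first operation, "rsfcg"; after the second, "cg".

cg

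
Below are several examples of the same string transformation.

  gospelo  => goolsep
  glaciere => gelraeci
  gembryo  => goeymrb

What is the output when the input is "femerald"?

fdelmaer

The rule is to take characters alternately from the front and the back (1st, last, 2nd, 2nd-last, ...).
Doing the same to "femerald": "fdelmaer".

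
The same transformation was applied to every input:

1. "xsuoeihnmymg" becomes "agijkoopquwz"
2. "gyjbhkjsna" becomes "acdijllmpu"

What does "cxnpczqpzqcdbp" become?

The transformation: shift every letter 2 places forward in the alphabet (wrapping around), then sort the characters into alphabetical order.
On "cxnpczqpzqcdbp" that produces "bbdeeefprrrssz".

bbdeeefprrrssz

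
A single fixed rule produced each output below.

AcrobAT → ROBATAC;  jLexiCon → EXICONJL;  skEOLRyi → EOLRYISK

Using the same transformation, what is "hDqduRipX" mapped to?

QDURIPXHD

The transformation: move the first 2 characters to the end (rotate left by 2), then convert every letter to uppercase.
On "hDqduRipX": the first step gives "qduRipXhD", and the second then gives "QDURIPXHD".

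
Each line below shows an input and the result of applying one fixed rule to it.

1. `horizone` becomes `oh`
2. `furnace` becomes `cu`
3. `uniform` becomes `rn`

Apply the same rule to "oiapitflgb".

tgi

Each output is the input with this applied: move the first 3 characters to the end (rotate left by 3), then keep one character in every 3, starting at position 3 (positions 3rd, 6th, 9th, ...).
On "oiapitflgb" that produces "tgi".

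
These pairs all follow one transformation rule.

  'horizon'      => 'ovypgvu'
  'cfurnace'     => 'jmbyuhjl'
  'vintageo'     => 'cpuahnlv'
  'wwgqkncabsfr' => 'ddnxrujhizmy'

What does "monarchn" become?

The transformation: shift every letter 7 places forward in the alphabet (wrapping around).
"monarchn" → "tvuhyjou".

tvuhyjou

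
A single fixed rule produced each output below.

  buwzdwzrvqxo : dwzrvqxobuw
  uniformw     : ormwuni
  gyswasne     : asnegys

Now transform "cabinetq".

netqcab

Rule — move the first 3 characters to the end (rotate left by 3), then delete the first character.
Applying that to "cabinetq" gives "netqcab".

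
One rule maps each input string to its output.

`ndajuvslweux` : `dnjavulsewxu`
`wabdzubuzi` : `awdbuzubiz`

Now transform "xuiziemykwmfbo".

uxzieiymwkfmob

Each output is the input with this applied: swap each adjacent pair of characters (1↔2, 3↔4, ...).
"xuiziemykwmfbo" → "uxzieiymwkfmob".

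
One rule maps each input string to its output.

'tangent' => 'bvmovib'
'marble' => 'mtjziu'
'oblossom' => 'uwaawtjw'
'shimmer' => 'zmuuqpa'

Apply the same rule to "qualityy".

ggbqticy

Looking at the pairs, the operation is to shift every letter 8 places forward in the alphabet (wrapping around), then reverse the string.
Applying that to "qualityy" gives "ggbqticy".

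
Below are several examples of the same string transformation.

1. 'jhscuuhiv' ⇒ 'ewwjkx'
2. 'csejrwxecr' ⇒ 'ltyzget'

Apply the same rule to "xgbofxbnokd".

qhzdpqmf

Looking at the pairs, the operation is to shift every letter 2 places forward in the alphabet (wrapping around), then delete the first 3 characters.
"xgbofxbnokd" → "zidqhzdpqmf" → "qhzdpqmf".
(Check on "jhscuuhiv": → "ljuewwjkx" → "ewwjkx" ✓)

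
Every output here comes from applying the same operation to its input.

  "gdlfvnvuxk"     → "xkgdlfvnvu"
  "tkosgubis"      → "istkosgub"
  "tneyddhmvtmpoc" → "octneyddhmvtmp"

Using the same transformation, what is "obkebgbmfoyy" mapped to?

Each output is the input with this applied: move the last 2 characters to the front (rotate right by 2).
So "obkebgbmfoyy" becomes "yyobkebgbmfo".

yyobkebgbmfo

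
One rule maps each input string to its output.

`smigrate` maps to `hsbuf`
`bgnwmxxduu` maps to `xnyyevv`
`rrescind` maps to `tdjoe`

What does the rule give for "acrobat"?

pcbu

What's happening: shift every letter 1 place forward in the alphabet (wrapping around), then delete the first 3 characters.
For "acrobat" the result is "pcbu".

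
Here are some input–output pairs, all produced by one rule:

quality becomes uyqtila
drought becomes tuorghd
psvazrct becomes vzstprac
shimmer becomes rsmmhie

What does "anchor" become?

orhnac

The rule is to sort the characters into reverse alphabetical order, then swap each adjacent pair of characters (1↔2, 3↔4, ...).
Applying both steps to "anchor": "ronhca", then "orhnac".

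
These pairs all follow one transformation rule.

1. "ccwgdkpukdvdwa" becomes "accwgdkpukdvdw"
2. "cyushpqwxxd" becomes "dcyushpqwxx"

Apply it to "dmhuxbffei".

The pattern: move the last character to the front.
"dmhuxbffei" → "idmhuxbffe".

idmhuxbffe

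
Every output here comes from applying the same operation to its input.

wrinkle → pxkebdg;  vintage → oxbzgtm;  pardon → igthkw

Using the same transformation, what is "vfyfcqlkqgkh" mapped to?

oaydrzyjvdje

Rule — take characters alternately from the front and the back (1st, last, 2nd, 2nd-last, ...), then shift every letter 7 places backward in the alphabet (wrapping around).
"vfyfcqlkqgkh" → "vhfkygfqckql" → "oaydrzyjvdje".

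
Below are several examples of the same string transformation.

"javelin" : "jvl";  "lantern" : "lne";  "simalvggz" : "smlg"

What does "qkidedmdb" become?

Looking at the pairs, the operation is to swap each adjacent pair of characters (1↔2, 3↔4, ...), then keep every other character starting from the second (positions 2nd, 4th, 6th, ...).
"qkidedmdb" → "kqdidedmb" → "qiem".

qiem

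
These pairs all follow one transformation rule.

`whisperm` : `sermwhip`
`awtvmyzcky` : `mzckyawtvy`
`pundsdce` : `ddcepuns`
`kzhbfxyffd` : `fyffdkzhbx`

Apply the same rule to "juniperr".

Each output is the input with this applied: swap the front and back halves of the string, then swap the first and last characters.
Working it through for "juniperr": intermediate "perrjuni", final "ierrjunp".

ierrjunp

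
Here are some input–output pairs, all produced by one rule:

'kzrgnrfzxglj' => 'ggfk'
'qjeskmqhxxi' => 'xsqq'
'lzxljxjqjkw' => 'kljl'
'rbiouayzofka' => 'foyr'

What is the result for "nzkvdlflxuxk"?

Each output is the input with this applied: keep one character in every 3, starting at position 1 (positions 1st, 4th, 7th, ...), then swap the first and last characters.
On "nzkvdlflxuxk": the first step gives "nvfu", and the second then gives "uvfn".

uvfn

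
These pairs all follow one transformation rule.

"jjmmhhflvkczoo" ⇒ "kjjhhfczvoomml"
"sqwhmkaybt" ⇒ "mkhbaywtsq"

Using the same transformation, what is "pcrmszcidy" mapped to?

Looking at the pairs, the operation is to sort the characters into reverse alphabetical order, then swap the front and back halves of the string.
Applying both steps to "pcrmszcidy": "zysrpmidcc", then "midcczysrp".

midcczysrp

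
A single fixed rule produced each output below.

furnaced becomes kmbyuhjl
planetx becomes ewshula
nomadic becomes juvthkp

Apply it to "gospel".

snvzwl

In each case the input is transformed by: move the last character to the front, then shift every letter 7 places forward in the alphabet (wrapping around).
Doing the same to "gospel": "snvzwl".
(Check on "nomadic": → "cnomadi" → "juvthkp" ✓)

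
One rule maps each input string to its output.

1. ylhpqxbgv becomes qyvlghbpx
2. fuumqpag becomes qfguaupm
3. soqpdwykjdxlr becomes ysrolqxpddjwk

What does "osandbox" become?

In each case the input is transformed by: take characters alternately from the front and the back (1st, last, 2nd, 2nd-last, ...), then move the last character to the front.
Applying both steps to "osandbox": "oxsoabnd", then "doxsoabn".

doxsoabn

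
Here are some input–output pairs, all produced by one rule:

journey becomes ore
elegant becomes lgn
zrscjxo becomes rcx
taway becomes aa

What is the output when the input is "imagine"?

mgn

Looking at the pairs, the operation is to keep every other character starting from the second (positions 2nd, 4th, 6th, ...).
Applying that to "imagine" gives "mgn".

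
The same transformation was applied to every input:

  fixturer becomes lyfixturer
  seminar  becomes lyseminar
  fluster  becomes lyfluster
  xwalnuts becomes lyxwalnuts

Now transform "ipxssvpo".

What's happening: prepend "ly".
For "ipxssvpo" the result is "lyipxssvpo".

lyipxssvpo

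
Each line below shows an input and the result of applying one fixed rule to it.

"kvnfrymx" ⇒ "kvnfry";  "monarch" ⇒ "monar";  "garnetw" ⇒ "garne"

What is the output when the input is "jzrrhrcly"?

What's happening: delete the last 2 characters.
Doing the same to "jzrrhrcly": "jzrrhrc".

jzrrhrc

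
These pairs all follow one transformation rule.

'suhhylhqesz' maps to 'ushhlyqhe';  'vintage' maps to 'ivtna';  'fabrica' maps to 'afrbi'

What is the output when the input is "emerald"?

In each case the input is transformed by: delete the last 2 characters, then swap each adjacent pair of characters (1↔2, 3↔4, ...).
"emerald" → "emera" → "merea".

merea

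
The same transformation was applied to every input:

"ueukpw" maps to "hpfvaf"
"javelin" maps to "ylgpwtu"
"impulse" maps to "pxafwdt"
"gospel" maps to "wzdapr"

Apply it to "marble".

plcmwx

What's happening: swap the first and last characters, then shift every letter 11 places forward in the alphabet (wrapping around).
Applying both steps to "marble": "earblm", then "plcmwx".
(Check on "gospel": → "lospeg" → "wzdapr" ✓)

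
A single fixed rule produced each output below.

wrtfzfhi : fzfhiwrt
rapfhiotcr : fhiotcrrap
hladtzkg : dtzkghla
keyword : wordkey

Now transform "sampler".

Each output is the input with this applied: move the first 3 characters to the end (rotate left by 3).
For "sampler" the result is "plersam".

plersam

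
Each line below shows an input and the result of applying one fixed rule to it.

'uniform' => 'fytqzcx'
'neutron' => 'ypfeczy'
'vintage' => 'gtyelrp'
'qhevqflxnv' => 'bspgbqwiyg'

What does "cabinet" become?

What's happening: shift every letter 11 places forward in the alphabet (wrapping around).
Doing the same to "cabinet": "nlmtype".

nlmtype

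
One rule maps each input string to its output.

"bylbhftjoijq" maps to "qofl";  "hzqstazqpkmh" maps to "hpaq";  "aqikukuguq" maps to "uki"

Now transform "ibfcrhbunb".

nhf

Looking at the pairs, the operation is to keep one character in every 3, starting at position 3 (positions 3rd, 6th, 9th, ...), then reverse the string.
Applying both steps to "ibfcrhbunb": "fhn", then "nhf".
(Check on "aqikukuguq": → "iku" → "uki" ✓)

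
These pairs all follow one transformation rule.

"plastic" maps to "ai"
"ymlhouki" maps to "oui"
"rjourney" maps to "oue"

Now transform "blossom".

oo

Looking at the pairs, the operation is to keep only the vowels.
So "blossom" becomes "oo".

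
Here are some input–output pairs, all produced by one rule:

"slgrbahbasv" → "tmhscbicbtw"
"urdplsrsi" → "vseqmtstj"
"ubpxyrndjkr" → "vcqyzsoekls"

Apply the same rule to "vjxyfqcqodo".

wkyzgrdrpep

Rule — shift every letter 1 place forward in the alphabet (wrapping around).
So "vjxyfqcqodo" becomes "wkyzgrdrpep".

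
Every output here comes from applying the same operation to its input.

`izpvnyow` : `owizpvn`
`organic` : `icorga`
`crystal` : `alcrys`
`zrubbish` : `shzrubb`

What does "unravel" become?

Looking at the pairs, the operation is to move the last 3 characters to the front (rotate right by 3), then delete the first character.
For "unravel", step one produces "velunra"; step two turns that into "elunra".
(Check on "organic": → "nicorga" → "icorga" ✓)

elunra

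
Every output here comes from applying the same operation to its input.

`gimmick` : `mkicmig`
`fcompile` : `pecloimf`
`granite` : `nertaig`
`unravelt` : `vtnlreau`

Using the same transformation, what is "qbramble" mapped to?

meblrbaq

In each case the input is transformed by: take characters alternately from the front and the back (1st, last, 2nd, 2nd-last, ...), then swap the first and last characters.
On "qbramble": the first step gives "qeblrbam", and the second then gives "meblrbaq".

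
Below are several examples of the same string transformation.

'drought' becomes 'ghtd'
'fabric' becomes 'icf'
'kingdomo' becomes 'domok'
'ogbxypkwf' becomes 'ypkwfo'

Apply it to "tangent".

The rule is to move the first character to the end, then delete the first 3 characters.
For "tangent", step one produces "angentt"; step two turns that into "entt".
(Check on "drought": → "roughtd" → "ghtd" ✓)

entt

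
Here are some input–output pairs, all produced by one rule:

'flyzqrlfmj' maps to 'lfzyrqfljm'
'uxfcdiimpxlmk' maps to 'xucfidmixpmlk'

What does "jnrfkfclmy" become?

The transformation: swap each adjacent pair of characters (1↔2, 3↔4, ...).
On "jnrfkfclmy" that produces "njfrfklcym".

njfrfklcym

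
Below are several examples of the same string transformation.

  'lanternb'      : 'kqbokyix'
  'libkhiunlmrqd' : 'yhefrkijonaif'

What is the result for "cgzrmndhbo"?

wojkaeylzd

In each case the input is transformed by: shift every letter 3 places backward in the alphabet (wrapping around), then move the first 2 characters to the end (rotate left by 2).
Working it through for "cgzrmndhbo": intermediate "zdwojkaeyl", final "wojkaeylzd".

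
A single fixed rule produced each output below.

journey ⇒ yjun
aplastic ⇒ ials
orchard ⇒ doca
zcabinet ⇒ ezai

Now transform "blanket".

What's happening: keep every other character starting from the first (positions 1st, 3rd, 5th, ...), then move the last character to the front.
"blanket" → "bakt" → "tbak".

tbak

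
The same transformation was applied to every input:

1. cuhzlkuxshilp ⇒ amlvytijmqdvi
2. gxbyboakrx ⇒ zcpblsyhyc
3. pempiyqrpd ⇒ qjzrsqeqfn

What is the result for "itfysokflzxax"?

In each case the input is transformed by: move the first 3 characters to the end (rotate left by 3), then shift every letter 1 place forward in the alphabet (wrapping around).
For "itfysokflzxax", step one produces "ysokflzxaxitf"; step two turns that into "ztplgmaybyjug".

ztplgmaybyjug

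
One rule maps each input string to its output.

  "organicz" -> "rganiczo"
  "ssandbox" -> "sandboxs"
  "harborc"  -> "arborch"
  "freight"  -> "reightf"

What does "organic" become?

rganico

The rule is to move the first character to the end.
Doing the same to "organic": "rganico".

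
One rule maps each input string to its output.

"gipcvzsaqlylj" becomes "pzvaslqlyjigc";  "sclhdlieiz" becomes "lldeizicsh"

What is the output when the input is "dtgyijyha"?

gjihyatdy

Looking at the pairs, the operation is to swap each adjacent pair of characters (1↔2, 3↔4, ...), then move the first 3 characters to the end (rotate left by 3).
"dtgyijyha" → "tdygjihya" → "gjihyatdy".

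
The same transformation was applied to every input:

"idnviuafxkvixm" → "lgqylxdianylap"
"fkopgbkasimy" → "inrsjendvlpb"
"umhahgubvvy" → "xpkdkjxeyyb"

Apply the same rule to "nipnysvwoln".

qlsqbvyzroq

In each case the input is transformed by: shift every letter 3 places forward in the alphabet (wrapping around).
Applying that to "nipnysvwoln" gives "qlsqbvyzroq".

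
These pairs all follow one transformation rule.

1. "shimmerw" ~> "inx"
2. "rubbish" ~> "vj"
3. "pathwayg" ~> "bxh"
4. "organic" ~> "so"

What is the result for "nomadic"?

Each output is the input with this applied: shift every letter 1 place forward in the alphabet (wrapping around), then keep one character in every 3, starting at position 2 (positions 2nd, 5th, 8th, ...).
Working it through for "nomadic": intermediate "opnbejd", final "pe".
(Check on "pathwayg": → "qbuixbzh" → "bxh" ✓)

pe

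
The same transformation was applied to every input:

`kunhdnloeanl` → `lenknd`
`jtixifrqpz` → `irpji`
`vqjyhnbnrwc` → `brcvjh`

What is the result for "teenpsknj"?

The rule is to keep every other character starting from the first (positions 1st, 3rd, 5th, ...), then move the last 3 characters to the front (rotate right by 3).
For "teenpsknj", step one produces "tepkj"; step two turns that into "pkjte".
(Check on "vqjyhnbnrwc": → "vjhbrc" → "brcvjh" ✓)

pkjte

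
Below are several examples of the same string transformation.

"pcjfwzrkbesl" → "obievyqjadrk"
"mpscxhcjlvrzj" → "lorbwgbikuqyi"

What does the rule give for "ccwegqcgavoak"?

bbvdfpbfzunzj

The rule is to shift every letter 1 place backward in the alphabet (wrapping around).
"ccwegqcgavoak" → "bbvdfpbfzunzj".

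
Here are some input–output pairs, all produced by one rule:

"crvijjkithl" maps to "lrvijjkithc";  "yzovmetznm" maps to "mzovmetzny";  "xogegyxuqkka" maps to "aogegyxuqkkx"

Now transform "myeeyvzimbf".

What's happening: swap the first and last characters.
So "myeeyvzimbf" becomes "fyeeyvzimbm".

fyeeyvzimbm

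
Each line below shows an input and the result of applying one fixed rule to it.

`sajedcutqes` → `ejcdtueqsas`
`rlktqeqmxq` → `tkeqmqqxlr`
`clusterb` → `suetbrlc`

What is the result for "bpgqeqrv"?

In each case the input is transformed by: swap each adjacent pair of characters (1↔2, 3↔4, ...), then move the first 2 characters to the end (rotate left by 2).
Starting from "bpgqeqrv": after the first operation, "pbqgqevr"; after the second, "qgqevrpb".

qgqevrpb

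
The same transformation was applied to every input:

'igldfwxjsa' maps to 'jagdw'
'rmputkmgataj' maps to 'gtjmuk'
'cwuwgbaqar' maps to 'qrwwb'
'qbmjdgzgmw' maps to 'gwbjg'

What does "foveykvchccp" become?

ccpoek

What's happening: keep every other character starting from the second (positions 2nd, 4th, 6th, ...), then move the first 3 characters to the end (rotate left by 3).
Working it through for "foveykvchccp": intermediate "oekccp", final "ccpoek".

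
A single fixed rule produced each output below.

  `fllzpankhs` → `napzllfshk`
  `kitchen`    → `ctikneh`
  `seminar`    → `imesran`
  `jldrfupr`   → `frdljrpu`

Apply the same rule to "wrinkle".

nirwelk

Rule — move the last 3 characters to the front (rotate right by 3), then reverse the string.
"wrinkle" → "klewrin" → "nirwelk".
(Check on "jldrfupr": → "uprjldrf" → "frdljrpu" ✓)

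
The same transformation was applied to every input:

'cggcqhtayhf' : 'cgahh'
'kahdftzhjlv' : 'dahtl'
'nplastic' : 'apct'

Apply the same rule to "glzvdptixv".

The rule is to keep every other character starting from the second (positions 2nd, 4th, 6th, ...), then swap each adjacent pair of characters (1↔2, 3↔4, ...).
Applying both steps to "glzvdptixv": "lvpiv", then "vlipv".
(Check on "kahdftzhjlv": → "adthl" → "dahtl" ✓)

vlipv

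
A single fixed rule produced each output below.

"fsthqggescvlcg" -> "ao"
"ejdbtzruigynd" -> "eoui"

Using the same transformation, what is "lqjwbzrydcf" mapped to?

Each output is the input with this applied: shift every letter 5 places backward in the alphabet (wrapping around), then keep only the vowels.
Working it through for "lqjwbzrydcf": intermediate "glerwumtyxa", final "eua".

eua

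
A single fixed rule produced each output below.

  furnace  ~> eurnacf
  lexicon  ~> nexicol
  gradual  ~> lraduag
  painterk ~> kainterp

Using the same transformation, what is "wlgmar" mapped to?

rlgmaw

Each output is the input with this applied: swap the first and last characters.
On "wlgmar" that produces "rlgmaw".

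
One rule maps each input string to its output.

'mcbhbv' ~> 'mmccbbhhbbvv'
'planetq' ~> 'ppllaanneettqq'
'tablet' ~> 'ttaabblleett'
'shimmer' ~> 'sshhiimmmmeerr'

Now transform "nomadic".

nnoommaaddiicc

In each case the input is transformed by: double every character.
Doing the same to "nomadic": "nnoommaaddiicc".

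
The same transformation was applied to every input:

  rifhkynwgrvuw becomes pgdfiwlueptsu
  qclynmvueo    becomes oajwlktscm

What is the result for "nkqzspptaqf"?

The transformation: shift every letter 2 places backward in the alphabet (wrapping around).
"nkqzspptaqf" → "lioxqnnryod".

lioxqnnryod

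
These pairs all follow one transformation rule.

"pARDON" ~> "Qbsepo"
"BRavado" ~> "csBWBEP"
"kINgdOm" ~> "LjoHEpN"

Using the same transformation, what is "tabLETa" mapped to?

UBCmfuB

Rule — shift every letter 1 place forward in the alphabet (wrapping around), then flip the case of every letter.
On "tabLETa": the first step gives "ubcMFUb", and the second then gives "UBCmfuB".
(Check on "pARDON": → "qBSEPO" → "Qbsepo" ✓)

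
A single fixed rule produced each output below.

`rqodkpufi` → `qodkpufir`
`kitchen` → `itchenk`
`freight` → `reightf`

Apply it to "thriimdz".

hriimdzt

The pattern: move the first character to the end.
"thriimdz" → "hriimdzt".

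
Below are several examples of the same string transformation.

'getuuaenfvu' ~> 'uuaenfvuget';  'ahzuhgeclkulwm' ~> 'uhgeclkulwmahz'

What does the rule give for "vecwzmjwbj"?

What's happening: move the first 3 characters to the end (rotate left by 3).
Applying that to "vecwzmjwbj" gives "wzmjwbjvec".

wzmjwbjvec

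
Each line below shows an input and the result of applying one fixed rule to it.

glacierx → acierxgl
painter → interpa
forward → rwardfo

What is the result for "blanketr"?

anketrbl

Rule — move the first 2 characters to the end (rotate left by 2).
For "blanketr" the result is "anketrbl".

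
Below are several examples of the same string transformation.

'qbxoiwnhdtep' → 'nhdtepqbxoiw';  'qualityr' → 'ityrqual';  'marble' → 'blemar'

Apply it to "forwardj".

ardjforw

The transformation: swap the front and back halves of the string.
On "forwardj" that produces "ardjforw".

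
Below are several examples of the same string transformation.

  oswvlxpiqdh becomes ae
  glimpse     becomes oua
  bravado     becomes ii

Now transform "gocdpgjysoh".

In each case the input is transformed by: shift every letter 8 places forward in the alphabet (wrapping around), then keep only the vowels.
On "gocdpgjysoh": the first step gives "owklxorgawp", and the second then gives "ooa".

ooa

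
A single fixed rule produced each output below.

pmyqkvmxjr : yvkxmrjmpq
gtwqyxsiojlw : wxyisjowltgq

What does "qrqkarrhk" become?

Each output is the input with this applied: swap each adjacent pair of characters (1↔2, 3↔4, ...), then move the first 3 characters to the end (rotate left by 3).
Starting from "qrqkarrhk": after the first operation, "rqkqrahrk"; after the second, "qrahrkrqk".

qrahrkrqk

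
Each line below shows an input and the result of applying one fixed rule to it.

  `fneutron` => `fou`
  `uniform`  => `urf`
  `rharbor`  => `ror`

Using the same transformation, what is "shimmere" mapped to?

In each case the input is transformed by: take characters alternately from the front and the back (1st, last, 2nd, 2nd-last, ...), then keep one character in every 3, starting at position 1 (positions 1st, 4th, 7th, ...).
"shimmere" → "sehriemm" → "srm".
(Check on "fneutron": → "fnnoerut" → "fou" ✓)

srm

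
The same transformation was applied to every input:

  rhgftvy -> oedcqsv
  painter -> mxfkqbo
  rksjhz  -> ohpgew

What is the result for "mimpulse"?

jfjmripb

The pattern: shift every letter 3 places backward in the alphabet (wrapping around).
Doing the same to "mimpulse": "jfjmripb".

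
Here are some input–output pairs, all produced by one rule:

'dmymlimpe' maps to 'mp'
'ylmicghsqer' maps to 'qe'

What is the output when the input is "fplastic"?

What's happening: move the last character to the front, then keep only the last 2 characters.
For "fplastic", step one produces "cfplasti"; step two turns that into "ti".

ti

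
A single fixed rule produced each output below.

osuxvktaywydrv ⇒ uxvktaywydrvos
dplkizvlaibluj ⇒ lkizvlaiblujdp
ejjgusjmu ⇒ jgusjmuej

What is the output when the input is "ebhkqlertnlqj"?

Rule — move the first 2 characters to the end (rotate left by 2).
Applying that to "ebhkqlertnlqj" gives "hkqlertnlqjeb".

hkqlertnlqjeb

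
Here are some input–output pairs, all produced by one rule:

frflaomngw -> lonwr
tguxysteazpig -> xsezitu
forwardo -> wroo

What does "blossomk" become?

Looking at the pairs, the operation is to move the first 3 characters to the end (rotate left by 3), then keep every other character starting from the first (positions 1st, 3rd, 5th, ...).
Applying both steps to "blossomk": "ssomkblo", then "sokl".
(Check on "frflaomngw": → "laomngwfrf" → "lonwr" ✓)

sokl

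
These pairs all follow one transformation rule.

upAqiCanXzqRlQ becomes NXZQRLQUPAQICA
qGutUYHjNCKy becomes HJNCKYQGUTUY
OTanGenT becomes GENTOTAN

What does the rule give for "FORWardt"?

The transformation: swap the front and back halves of the string, then convert every letter to uppercase.
For "FORWardt", step one produces "ardtFORW"; step two turns that into "ARDTFORW".
(Check on "qGutUYHjNCKy": → "HjNCKyqGutUY" → "HJNCKYQGUTUY" ✓)

ARDTFORW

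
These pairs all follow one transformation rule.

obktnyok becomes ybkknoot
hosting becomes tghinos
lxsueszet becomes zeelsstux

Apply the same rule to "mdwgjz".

Each output is the input with this applied: sort the characters into alphabetical order, then move the last character to the front.
On "mdwgjz": the first step gives "dgjmwz", and the second then gives "zdgjmw".

zdgjmw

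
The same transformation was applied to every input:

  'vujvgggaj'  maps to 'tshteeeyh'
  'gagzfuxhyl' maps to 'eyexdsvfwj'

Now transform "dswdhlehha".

bqubfjcffy

Each output is the input with this applied: shift every letter 2 places backward in the alphabet (wrapping around).
So "dswdhlehha" becomes "bqubfjcffy".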